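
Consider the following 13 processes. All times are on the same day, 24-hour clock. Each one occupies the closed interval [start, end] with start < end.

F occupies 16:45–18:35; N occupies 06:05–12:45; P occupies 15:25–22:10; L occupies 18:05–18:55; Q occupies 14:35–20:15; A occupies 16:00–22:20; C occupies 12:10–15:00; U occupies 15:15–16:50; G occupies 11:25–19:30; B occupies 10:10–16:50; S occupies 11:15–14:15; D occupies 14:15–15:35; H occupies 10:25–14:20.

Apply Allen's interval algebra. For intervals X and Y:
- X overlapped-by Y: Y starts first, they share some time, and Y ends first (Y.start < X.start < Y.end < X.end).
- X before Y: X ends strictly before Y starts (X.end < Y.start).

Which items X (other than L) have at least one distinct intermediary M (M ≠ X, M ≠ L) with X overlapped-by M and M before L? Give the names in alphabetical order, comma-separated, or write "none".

A, B, C, D, F, G, H, P, Q, S, U

Target L = [18:05, 18:55].
Intermediaries M with M before L: B, C, D, H, N, S, U.
Via B — items with X overlapped-by B: A, F, G, P, Q.
Via C — items with X overlapped-by C: D, Q.
Via D — items with X overlapped-by D: P, Q, U.
Via H — items with X overlapped-by H: C, D, G.
Via N — items with X overlapped-by N: B, C, G, H, S.
Via S — items with X overlapped-by S: C, G.
Via U — items with X overlapped-by U: A, F, P.
Union: A, B, C, D, F, G, H, P, Q, S, U.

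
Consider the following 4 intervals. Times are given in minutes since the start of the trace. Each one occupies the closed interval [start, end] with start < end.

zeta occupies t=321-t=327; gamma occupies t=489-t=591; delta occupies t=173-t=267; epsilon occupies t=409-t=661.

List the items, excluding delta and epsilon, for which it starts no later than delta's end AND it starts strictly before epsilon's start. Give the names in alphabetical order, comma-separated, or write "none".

Conditions: its start is no later than delta's end (X.start <= t=267) AND its start is strictly before epsilon's start (X.start < t=409).
gamma: start t=489 <= t=267? ✗; start t=489 < t=409? ✗ → no.
zeta: start t=321 <= t=267? ✗; start t=321 < t=409? ✓ → no.
Result: none.

none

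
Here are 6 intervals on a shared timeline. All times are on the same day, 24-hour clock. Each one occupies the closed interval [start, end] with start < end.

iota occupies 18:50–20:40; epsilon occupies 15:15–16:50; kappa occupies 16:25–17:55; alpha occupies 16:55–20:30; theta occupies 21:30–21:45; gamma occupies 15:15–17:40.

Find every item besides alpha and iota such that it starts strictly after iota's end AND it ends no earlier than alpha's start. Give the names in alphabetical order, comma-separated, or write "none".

theta

Conditions: its start is strictly after iota's end (X.start > 20:40) AND its end is no earlier than alpha's start (X.end >= 16:55).
epsilon: start 15:15 > 20:40? ✗; end 16:50 >= 16:55? ✗ → no.
gamma: start 15:15 > 20:40? ✗; end 17:40 >= 16:55? ✓ → no.
kappa: start 16:25 > 20:40? ✗; end 17:55 >= 16:55? ✓ → no.
theta: start 21:30 > 20:40? ✓; end 21:45 >= 16:55? ✓ → yes.
Result: theta.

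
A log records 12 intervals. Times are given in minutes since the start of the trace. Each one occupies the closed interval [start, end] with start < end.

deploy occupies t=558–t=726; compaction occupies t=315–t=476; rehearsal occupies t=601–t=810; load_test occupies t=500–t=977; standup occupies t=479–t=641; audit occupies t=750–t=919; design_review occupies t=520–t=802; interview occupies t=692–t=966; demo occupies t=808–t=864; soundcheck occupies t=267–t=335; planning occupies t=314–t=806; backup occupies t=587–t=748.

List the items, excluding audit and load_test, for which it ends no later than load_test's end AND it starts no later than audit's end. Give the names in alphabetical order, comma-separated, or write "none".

backup, compaction, demo, deploy, design_review, interview, planning, rehearsal, soundcheck, standup

Conditions: its end is no later than load_test's end (X.end <= t=977) AND its start is no later than audit's end (X.start <= t=919).
backup: end t=748 <= t=977? ✓; start t=587 <= t=919? ✓ → yes.
compaction: end t=476 <= t=977? ✓; start t=315 <= t=919? ✓ → yes.
demo: end t=864 <= t=977? ✓; start t=808 <= t=919? ✓ → yes.
deploy: end t=726 <= t=977? ✓; start t=558 <= t=919? ✓ → yes.
design_review: end t=802 <= t=977? ✓; start t=520 <= t=919? ✓ → yes.
interview: end t=966 <= t=977? ✓; start t=692 <= t=919? ✓ → yes.
planning: end t=806 <= t=977? ✓; start t=314 <= t=919? ✓ → yes.
rehearsal: end t=810 <= t=977? ✓; start t=601 <= t=919? ✓ → yes.
soundcheck: end t=335 <= t=977? ✓; start t=267 <= t=919? ✓ → yes.
standup: end t=641 <= t=977? ✓; start t=479 <= t=919? ✓ → yes.
Result: backup, compaction, demo, deploy, design_review, interview, planning, rehearsal, soundcheck, standup.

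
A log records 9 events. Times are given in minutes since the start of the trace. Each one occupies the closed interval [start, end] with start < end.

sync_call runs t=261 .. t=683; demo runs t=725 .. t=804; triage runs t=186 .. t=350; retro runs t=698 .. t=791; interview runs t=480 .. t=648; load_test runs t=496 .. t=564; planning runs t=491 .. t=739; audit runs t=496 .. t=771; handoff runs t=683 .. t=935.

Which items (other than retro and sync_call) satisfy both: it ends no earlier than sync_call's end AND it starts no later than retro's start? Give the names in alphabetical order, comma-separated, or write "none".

audit, handoff, planning

Conditions: its end is no earlier than sync_call's end (X.end >= t=683) AND its start is no later than retro's start (X.start <= t=698).
audit: end t=771 >= t=683? ✓; start t=496 <= t=698? ✓ → yes.
demo: end t=804 >= t=683? ✓; start t=725 <= t=698? ✗ → no.
handoff: end t=935 >= t=683? ✓; start t=683 <= t=698? ✓ → yes.
interview: end t=648 >= t=683? ✗; start t=480 <= t=698? ✓ → no.
load_test: end t=564 >= t=683? ✗; start t=496 <= t=698? ✓ → no.
planning: end t=739 >= t=683? ✓; start t=491 <= t=698? ✓ → yes.
triage: end t=350 >= t=683? ✗; start t=186 <= t=698? ✓ → no.
Result: audit, handoff, planning.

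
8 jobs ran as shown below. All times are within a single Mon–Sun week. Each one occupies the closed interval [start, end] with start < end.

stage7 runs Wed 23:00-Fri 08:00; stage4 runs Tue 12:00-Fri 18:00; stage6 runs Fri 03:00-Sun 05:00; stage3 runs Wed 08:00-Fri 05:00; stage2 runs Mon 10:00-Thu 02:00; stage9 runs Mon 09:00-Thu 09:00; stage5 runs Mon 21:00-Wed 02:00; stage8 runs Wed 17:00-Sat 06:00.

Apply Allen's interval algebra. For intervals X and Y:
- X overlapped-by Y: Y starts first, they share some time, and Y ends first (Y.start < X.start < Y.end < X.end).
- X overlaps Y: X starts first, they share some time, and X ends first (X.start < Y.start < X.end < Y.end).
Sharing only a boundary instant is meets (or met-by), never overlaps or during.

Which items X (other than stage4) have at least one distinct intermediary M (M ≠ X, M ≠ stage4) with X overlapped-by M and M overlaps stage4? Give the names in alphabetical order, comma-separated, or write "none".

stage3, stage7, stage8

Target stage4 = [Tue 12:00, Fri 18:00].
Intermediaries M with M overlaps stage4: stage2, stage5, stage9.
Via stage2 — items with X overlapped-by stage2: stage3, stage7, stage8.
Via stage5 — items with X overlapped-by stage5: none.
Via stage9 — items with X overlapped-by stage9: stage3, stage7, stage8.
Union: stage3, stage7, stage8.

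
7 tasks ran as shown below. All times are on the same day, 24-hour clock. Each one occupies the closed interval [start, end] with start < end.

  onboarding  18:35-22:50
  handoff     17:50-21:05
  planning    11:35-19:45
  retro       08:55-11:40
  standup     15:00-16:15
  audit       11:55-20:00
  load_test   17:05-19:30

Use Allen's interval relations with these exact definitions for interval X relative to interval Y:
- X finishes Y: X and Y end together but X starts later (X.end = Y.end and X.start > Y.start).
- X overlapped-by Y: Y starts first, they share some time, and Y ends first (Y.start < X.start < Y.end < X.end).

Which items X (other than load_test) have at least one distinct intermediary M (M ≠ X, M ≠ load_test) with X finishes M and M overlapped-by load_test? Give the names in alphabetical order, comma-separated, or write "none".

Target load_test = [17:05, 19:30].
Intermediaries M with M overlapped-by load_test: handoff, onboarding.
Via handoff — items with X finishes handoff: none.
Via onboarding — items with X finishes onboarding: none.
Union: none.

none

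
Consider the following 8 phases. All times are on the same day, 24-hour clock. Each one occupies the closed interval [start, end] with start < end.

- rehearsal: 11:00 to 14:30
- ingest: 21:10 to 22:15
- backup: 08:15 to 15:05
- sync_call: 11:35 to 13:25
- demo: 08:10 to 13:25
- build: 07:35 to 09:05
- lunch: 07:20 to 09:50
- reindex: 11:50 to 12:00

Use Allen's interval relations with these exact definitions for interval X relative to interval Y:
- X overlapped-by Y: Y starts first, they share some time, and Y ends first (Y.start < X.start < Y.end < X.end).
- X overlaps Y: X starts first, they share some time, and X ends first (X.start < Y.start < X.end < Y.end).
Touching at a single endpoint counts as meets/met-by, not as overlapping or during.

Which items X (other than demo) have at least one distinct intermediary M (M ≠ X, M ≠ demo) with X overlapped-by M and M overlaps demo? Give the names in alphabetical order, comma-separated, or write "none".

backup

Target demo = [08:10, 13:25].
Intermediaries M with M overlaps demo: build, lunch.
Via build — items with X overlapped-by build: backup.
Via lunch — items with X overlapped-by lunch: backup.
Union: backup.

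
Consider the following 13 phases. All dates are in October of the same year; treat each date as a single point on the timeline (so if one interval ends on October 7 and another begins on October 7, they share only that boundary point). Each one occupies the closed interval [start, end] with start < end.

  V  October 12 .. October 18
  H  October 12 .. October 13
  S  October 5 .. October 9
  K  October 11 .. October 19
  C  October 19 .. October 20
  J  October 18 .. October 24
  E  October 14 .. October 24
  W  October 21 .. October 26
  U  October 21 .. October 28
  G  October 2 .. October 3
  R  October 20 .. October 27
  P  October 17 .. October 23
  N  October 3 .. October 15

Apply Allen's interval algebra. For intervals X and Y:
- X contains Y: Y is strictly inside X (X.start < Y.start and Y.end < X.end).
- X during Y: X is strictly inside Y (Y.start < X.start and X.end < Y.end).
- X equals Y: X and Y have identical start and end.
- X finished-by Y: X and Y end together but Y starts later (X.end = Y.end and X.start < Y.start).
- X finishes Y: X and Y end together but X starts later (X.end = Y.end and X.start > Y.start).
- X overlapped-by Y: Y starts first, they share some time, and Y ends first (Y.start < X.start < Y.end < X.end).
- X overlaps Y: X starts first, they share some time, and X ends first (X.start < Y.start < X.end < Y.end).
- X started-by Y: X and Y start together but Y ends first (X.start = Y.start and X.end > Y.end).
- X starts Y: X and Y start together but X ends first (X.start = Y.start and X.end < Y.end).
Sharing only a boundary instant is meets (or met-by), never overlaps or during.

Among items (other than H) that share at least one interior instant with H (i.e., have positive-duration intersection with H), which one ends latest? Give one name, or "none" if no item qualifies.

K

Target H = [October 12, October 13].
C [October 19, October 20] → after → excluded.
E [October 14, October 24] → after → excluded.
G [October 2, October 3] → before → excluded.
J [October 18, October 24] → after → excluded.
K [October 11, October 19] → contains → candidate.
N [October 3, October 15] → contains → candidate.
P [October 17, October 23] → after → excluded.
R [October 20, October 27] → after → excluded.
S [October 5, October 9] → before → excluded.
U [October 21, October 28] → after → excluded.
V [October 12, October 18] → started-by → candidate.
W [October 21, October 26] → after → excluded.
Among candidates, latest end is October 19 → K.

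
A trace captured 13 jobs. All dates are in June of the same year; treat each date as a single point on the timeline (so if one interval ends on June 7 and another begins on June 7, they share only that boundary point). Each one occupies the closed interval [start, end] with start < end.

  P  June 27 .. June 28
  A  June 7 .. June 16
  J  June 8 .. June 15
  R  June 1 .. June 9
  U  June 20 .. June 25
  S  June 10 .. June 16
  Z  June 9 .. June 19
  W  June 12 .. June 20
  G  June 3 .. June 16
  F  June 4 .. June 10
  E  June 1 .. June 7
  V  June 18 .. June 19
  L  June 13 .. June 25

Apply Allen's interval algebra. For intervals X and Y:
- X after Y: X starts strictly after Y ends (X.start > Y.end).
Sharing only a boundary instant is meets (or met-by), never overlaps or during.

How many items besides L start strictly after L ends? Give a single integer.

Target L = [June 13, June 25].
A [June 7, June 16] → overlaps → no.
E [June 1, June 7] → before → no.
F [June 4, June 10] → before → no.
G [June 3, June 16] → overlaps → no.
J [June 8, June 15] → overlaps → no.
P [June 27, June 28] → after → counts.
R [June 1, June 9] → before → no.
S [June 10, June 16] → overlaps → no.
U [June 20, June 25] → finishes → no.
V [June 18, June 19] → during → no.
W [June 12, June 20] → overlaps → no.
Z [June 9, June 19] → overlaps → no.
Total: 1.

1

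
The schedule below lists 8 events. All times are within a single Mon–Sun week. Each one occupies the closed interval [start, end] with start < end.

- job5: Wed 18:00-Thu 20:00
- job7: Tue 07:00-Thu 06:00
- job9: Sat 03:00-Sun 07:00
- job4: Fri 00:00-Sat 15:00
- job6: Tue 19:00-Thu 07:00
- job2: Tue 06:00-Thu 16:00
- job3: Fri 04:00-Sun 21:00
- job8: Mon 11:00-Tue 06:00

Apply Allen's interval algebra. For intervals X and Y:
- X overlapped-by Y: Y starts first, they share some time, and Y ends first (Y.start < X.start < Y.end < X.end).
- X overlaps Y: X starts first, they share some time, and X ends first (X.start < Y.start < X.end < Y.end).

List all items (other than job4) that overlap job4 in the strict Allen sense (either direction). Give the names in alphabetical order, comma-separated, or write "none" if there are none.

Target job4 = [Fri 00:00, Sat 15:00].
job2 [Tue 06:00, Thu 16:00] → before → no.
job3 [Fri 04:00, Sun 21:00] → overlapped-by → yes.
job5 [Wed 18:00, Thu 20:00] → before → no.
job6 [Tue 19:00, Thu 07:00] → before → no.
job7 [Tue 07:00, Thu 06:00] → before → no.
job8 [Mon 11:00, Tue 06:00] → before → no.
job9 [Sat 03:00, Sun 07:00] → overlapped-by → yes.
Result: job3, job9.

job3, job9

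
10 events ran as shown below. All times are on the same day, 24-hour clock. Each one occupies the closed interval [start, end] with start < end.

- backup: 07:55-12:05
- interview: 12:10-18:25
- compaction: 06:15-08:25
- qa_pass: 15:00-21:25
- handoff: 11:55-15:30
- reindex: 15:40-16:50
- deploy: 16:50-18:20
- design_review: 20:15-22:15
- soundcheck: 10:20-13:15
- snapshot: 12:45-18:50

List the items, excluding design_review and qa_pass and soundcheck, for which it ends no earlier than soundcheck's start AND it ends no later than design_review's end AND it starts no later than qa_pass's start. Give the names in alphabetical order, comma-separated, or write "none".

backup, handoff, interview, snapshot

Conditions: its end is no earlier than soundcheck's start (X.end >= 10:20) AND its end is no later than design_review's end (X.end <= 22:15) AND its start is no later than qa_pass's start (X.start <= 15:00).
backup: end 12:05 >= 10:20? ✓; end 12:05 <= 22:15? ✓; start 07:55 <= 15:00? ✓ → yes.
compaction: end 08:25 >= 10:20? ✗; end 08:25 <= 22:15? ✓; start 06:15 <= 15:00? ✓ → no.
deploy: end 18:20 >= 10:20? ✓; end 18:20 <= 22:15? ✓; start 16:50 <= 15:00? ✗ → no.
handoff: end 15:30 >= 10:20? ✓; end 15:30 <= 22:15? ✓; start 11:55 <= 15:00? ✓ → yes.
interview: end 18:25 >= 10:20? ✓; end 18:25 <= 22:15? ✓; start 12:10 <= 15:00? ✓ → yes.
reindex: end 16:50 >= 10:20? ✓; end 16:50 <= 22:15? ✓; start 15:40 <= 15:00? ✗ → no.
snapshot: end 18:50 >= 10:20? ✓; end 18:50 <= 22:15? ✓; start 12:45 <= 15:00? ✓ → yes.
Result: backup, handoff, interview, snapshot.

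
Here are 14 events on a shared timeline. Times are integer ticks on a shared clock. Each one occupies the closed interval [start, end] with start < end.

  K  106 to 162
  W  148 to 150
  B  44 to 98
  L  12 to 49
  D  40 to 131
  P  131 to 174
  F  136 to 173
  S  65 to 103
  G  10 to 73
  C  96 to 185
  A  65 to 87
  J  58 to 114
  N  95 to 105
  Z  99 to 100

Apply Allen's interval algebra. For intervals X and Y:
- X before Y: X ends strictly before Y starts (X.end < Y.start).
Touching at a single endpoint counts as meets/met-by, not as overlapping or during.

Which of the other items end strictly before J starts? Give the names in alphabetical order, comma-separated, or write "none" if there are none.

L

Target J = [58, 114].
A [65, 87] → during → no.
B [44, 98] → overlaps → no.
C [96, 185] → overlapped-by → no.
D [40, 131] → contains → no.
F [136, 173] → after → no.
G [10, 73] → overlaps → no.
K [106, 162] → overlapped-by → no.
L [12, 49] → before → yes.
N [95, 105] → during → no.
P [131, 174] → after → no.
S [65, 103] → during → no.
W [148, 150] → after → no.
Z [99, 100] → during → no.
Result: L.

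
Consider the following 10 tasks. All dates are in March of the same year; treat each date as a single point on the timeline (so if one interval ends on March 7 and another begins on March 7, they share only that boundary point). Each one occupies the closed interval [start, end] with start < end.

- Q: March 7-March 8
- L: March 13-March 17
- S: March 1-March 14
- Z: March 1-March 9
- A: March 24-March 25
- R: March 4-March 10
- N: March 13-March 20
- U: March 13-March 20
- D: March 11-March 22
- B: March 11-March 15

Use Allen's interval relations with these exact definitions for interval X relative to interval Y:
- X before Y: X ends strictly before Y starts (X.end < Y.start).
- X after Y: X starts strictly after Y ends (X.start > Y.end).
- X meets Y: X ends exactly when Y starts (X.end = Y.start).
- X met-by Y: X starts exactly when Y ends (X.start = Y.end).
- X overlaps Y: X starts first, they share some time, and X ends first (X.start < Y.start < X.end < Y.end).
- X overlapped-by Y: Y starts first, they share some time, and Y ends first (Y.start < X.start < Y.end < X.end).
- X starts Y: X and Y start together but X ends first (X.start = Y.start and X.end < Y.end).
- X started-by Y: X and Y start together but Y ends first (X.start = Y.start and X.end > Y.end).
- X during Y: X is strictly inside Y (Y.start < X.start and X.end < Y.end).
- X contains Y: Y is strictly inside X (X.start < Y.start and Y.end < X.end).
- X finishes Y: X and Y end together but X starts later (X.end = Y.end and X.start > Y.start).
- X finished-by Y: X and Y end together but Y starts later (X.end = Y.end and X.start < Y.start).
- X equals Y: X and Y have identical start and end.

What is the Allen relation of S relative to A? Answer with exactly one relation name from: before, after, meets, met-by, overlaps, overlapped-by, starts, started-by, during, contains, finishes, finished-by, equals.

before

S = [March 1, March 14]; A = [March 24, March 25].
Compare endpoints: S.start < A.start, S.start < A.end, S.end < A.start, S.end < A.end.
That pattern is 'before'.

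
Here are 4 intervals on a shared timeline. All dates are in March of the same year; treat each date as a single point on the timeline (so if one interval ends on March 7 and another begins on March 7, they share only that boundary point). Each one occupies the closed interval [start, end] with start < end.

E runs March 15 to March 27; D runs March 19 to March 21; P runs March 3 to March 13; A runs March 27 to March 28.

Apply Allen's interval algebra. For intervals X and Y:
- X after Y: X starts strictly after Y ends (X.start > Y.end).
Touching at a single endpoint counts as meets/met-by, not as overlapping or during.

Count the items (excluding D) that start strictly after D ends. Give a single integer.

Target D = [March 19, March 21].
A [March 27, March 28] → after → counts.
E [March 15, March 27] → contains → no.
P [March 3, March 13] → before → no.
Total: 1.

1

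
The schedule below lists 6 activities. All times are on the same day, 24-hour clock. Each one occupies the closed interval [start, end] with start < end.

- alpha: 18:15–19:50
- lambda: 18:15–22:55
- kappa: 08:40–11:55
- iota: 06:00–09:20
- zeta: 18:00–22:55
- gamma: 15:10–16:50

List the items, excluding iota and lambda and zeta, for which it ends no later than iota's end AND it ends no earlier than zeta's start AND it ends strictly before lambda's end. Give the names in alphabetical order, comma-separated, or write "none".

Conditions: its end is no later than iota's end (X.end <= 09:20) AND its end is no earlier than zeta's start (X.end >= 18:00) AND its end is strictly before lambda's end (X.end < 22:55).
alpha: end 19:50 <= 09:20? ✗; end 19:50 >= 18:00? ✓; end 19:50 < 22:55? ✓ → no.
gamma: end 16:50 <= 09:20? ✗; end 16:50 >= 18:00? ✗; end 16:50 < 22:55? ✓ → no.
kappa: end 11:55 <= 09:20? ✗; end 11:55 >= 18:00? ✗; end 11:55 < 22:55? ✓ → no.
Result: none.

none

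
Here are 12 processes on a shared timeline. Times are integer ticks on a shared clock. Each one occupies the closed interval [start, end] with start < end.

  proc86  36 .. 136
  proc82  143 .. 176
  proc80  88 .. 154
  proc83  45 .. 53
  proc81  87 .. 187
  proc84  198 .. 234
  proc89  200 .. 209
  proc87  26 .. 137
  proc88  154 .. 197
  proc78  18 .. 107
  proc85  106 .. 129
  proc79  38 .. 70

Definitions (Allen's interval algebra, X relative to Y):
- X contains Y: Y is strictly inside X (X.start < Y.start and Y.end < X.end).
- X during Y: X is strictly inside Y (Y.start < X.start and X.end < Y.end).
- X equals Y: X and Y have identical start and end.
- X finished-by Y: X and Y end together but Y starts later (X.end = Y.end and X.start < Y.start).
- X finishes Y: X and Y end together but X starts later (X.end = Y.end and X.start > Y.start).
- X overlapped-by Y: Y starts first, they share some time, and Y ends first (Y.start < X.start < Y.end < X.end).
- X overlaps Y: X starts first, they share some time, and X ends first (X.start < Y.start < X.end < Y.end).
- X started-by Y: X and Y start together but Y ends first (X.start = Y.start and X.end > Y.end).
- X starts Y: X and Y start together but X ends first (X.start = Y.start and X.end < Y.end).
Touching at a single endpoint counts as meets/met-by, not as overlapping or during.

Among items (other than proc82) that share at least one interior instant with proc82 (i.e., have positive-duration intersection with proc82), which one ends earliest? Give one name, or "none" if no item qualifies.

Target proc82 = [143, 176].
proc78 [18, 107] → before → excluded.
proc79 [38, 70] → before → excluded.
proc80 [88, 154] → overlaps → candidate.
proc81 [87, 187] → contains → candidate.
proc83 [45, 53] → before → excluded.
proc84 [198, 234] → after → excluded.
proc85 [106, 129] → before → excluded.
proc86 [36, 136] → before → excluded.
proc87 [26, 137] → before → excluded.
proc88 [154, 197] → overlapped-by → candidate.
proc89 [200, 209] → after → excluded.
Among candidates, earliest end is 154 → proc80.

proc80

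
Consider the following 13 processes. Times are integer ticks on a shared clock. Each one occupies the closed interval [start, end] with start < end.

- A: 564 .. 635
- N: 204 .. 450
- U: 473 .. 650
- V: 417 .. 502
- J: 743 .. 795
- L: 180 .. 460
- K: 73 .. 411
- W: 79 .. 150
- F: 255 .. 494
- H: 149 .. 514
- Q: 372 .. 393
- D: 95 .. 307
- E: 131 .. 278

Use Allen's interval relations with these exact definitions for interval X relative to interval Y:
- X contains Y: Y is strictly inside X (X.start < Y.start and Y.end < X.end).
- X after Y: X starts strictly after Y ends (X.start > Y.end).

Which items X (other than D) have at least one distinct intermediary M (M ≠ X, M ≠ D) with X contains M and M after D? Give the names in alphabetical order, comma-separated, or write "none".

Target D = [95, 307].
Intermediaries M with M after D: A, J, Q, U, V.
Via A — items with X contains A: U.
Via J — items with X contains J: none.
Via Q — items with X contains Q: F, H, K, L, N.
Via U — items with X contains U: none.
Via V — items with X contains V: H.
Union: F, H, K, L, N, U.

F, H, K, L, N, U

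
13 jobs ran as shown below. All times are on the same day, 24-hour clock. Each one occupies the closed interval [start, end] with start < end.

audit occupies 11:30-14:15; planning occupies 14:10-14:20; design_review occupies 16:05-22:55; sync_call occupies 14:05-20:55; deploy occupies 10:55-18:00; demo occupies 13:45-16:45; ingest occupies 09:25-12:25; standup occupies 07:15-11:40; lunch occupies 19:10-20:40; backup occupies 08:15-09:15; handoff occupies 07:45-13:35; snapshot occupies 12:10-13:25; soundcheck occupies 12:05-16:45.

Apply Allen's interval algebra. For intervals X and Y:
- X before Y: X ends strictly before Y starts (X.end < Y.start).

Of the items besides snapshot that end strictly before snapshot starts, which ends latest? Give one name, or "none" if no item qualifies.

standup

Target snapshot = [12:10, 13:25].
audit [11:30, 14:15] → contains → excluded.
backup [08:15, 09:15] → before → candidate.
demo [13:45, 16:45] → after → excluded.
deploy [10:55, 18:00] → contains → excluded.
design_review [16:05, 22:55] → after → excluded.
handoff [07:45, 13:35] → contains → excluded.
ingest [09:25, 12:25] → overlaps → excluded.
lunch [19:10, 20:40] → after → excluded.
planning [14:10, 14:20] → after → excluded.
soundcheck [12:05, 16:45] → contains → excluded.
standup [07:15, 11:40] → before → candidate.
sync_call [14:05, 20:55] → after → excluded.
Among candidates, latest end is 11:40 → standup.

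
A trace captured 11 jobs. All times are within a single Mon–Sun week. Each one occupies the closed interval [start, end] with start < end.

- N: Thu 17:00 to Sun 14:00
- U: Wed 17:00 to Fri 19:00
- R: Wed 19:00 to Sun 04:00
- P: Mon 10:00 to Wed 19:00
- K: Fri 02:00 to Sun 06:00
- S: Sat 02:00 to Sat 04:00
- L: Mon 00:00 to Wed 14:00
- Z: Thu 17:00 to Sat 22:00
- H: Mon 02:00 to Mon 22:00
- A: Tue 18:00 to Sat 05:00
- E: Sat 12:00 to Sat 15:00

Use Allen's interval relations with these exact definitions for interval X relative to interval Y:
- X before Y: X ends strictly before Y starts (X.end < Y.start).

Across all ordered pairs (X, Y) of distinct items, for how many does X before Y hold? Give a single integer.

24

Checking all 110 ordered pairs for relation 'before'; matching pairs in alphabetical order:
(A, E): A before E ✓
(H, A): H before A ✓
(H, E): H before E ✓
(H, K): H before K ✓
(H, N): H before N ✓
(H, R): H before R ✓
(H, S): H before S ✓
(H, U): H before U ✓
(H, Z): H before Z ✓
(L, E): L before E ✓
(L, K): L before K ✓
(L, N): L before N ✓
(L, R): L before R ✓
(L, S): L before S ✓
(L, U): L before U ✓
(L, Z): L before Z ✓
(P, E): P before E ✓
(P, K): P before K ✓
(P, N): P before N ✓
(P, S): P before S ✓
(P, Z): P before Z ✓
(S, E): S before E ✓
(U, E): U before E ✓
(U, S): U before S ✓
Count: 24.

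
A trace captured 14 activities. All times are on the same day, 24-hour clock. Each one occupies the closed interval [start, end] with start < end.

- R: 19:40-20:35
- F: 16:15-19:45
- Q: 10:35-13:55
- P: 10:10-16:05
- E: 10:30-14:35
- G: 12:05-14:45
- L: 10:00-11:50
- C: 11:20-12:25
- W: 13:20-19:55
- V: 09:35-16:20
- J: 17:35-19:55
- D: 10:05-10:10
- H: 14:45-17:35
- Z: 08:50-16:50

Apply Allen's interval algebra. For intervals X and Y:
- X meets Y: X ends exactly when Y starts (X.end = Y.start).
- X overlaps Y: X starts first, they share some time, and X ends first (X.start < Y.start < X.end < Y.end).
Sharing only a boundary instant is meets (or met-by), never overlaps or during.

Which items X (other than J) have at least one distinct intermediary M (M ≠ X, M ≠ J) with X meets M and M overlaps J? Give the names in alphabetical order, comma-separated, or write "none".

Target J = [17:35, 19:55].
Intermediaries M with M overlaps J: F.
Via F — items with X meets F: none.
Union: none.

none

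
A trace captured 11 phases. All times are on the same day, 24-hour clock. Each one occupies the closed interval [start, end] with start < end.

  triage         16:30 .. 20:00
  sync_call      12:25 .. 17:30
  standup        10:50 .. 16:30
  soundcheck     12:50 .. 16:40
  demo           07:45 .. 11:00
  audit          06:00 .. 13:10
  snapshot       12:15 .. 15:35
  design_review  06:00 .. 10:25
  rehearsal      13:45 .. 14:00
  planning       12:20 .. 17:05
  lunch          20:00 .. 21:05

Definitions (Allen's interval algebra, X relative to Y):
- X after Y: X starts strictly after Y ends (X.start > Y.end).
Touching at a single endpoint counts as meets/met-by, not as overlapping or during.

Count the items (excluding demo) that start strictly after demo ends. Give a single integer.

Target demo = [07:45, 11:00].
audit [06:00, 13:10] → contains → no.
design_review [06:00, 10:25] → overlaps → no.
lunch [20:00, 21:05] → after → counts.
planning [12:20, 17:05] → after → counts.
rehearsal [13:45, 14:00] → after → counts.
snapshot [12:15, 15:35] → after → counts.
soundcheck [12:50, 16:40] → after → counts.
standup [10:50, 16:30] → overlapped-by → no.
sync_call [12:25, 17:30] → after → counts.
triage [16:30, 20:00] → after → counts.
Total: 7.

7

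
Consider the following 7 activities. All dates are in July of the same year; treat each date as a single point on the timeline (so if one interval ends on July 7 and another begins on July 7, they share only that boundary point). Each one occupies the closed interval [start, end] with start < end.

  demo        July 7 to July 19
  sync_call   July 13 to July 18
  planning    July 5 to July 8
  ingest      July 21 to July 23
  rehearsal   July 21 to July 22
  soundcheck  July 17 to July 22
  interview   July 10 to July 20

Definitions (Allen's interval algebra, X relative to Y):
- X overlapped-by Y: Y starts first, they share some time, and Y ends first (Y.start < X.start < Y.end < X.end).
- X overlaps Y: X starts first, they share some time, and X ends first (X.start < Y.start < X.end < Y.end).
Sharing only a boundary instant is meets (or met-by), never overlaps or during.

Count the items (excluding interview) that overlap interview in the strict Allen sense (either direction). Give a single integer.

Target interview = [July 10, July 20].
demo [July 7, July 19] → overlaps → counts.
ingest [July 21, July 23] → after → no.
planning [July 5, July 8] → before → no.
rehearsal [July 21, July 22] → after → no.
soundcheck [July 17, July 22] → overlapped-by → counts.
sync_call [July 13, July 18] → during → no.
Total: 2.

2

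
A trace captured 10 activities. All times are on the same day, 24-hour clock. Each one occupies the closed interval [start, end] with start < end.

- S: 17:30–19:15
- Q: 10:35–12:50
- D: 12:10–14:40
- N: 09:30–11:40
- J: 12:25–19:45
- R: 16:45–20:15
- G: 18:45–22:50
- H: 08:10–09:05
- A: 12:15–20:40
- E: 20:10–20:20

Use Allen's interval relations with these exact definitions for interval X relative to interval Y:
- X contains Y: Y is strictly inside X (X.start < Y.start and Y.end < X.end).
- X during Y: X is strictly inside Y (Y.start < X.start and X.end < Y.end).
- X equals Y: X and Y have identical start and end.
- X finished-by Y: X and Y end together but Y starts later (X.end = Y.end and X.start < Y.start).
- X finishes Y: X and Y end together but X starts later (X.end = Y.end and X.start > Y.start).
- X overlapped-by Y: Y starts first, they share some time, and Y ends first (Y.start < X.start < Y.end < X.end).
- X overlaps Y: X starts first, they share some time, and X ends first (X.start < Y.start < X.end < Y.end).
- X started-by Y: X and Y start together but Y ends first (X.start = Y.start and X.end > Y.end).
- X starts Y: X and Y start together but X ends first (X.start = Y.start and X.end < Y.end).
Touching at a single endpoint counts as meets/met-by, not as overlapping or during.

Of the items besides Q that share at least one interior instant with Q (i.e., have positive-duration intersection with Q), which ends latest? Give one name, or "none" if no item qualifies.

Target Q = [10:35, 12:50].
A [12:15, 20:40] → overlapped-by → candidate.
D [12:10, 14:40] → overlapped-by → candidate.
E [20:10, 20:20] → after → excluded.
G [18:45, 22:50] → after → excluded.
H [08:10, 09:05] → before → excluded.
J [12:25, 19:45] → overlapped-by → candidate.
N [09:30, 11:40] → overlaps → candidate.
R [16:45, 20:15] → after → excluded.
S [17:30, 19:15] → after → excluded.
Among candidates, latest end is 20:40 → A.

A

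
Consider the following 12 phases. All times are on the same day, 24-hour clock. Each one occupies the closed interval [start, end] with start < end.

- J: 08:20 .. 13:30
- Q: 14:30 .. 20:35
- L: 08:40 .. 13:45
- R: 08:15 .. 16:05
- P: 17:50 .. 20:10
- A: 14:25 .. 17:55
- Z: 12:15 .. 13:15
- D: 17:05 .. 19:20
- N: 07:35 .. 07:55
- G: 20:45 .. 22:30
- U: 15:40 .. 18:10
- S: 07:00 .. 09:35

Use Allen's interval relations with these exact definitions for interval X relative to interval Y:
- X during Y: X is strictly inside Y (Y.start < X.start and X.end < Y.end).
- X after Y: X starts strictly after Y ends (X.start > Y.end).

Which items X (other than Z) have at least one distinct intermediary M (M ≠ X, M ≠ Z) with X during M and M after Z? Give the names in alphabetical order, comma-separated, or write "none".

Target Z = [12:15, 13:15].
Intermediaries M with M after Z: A, D, G, P, Q, U.
Via A — items with X during A: none.
Via D — items with X during D: none.
Via G — items with X during G: none.
Via P — items with X during P: none.
Via Q — items with X during Q: D, P, U.
Via U — items with X during U: none.
Union: D, P, U.

D, P, U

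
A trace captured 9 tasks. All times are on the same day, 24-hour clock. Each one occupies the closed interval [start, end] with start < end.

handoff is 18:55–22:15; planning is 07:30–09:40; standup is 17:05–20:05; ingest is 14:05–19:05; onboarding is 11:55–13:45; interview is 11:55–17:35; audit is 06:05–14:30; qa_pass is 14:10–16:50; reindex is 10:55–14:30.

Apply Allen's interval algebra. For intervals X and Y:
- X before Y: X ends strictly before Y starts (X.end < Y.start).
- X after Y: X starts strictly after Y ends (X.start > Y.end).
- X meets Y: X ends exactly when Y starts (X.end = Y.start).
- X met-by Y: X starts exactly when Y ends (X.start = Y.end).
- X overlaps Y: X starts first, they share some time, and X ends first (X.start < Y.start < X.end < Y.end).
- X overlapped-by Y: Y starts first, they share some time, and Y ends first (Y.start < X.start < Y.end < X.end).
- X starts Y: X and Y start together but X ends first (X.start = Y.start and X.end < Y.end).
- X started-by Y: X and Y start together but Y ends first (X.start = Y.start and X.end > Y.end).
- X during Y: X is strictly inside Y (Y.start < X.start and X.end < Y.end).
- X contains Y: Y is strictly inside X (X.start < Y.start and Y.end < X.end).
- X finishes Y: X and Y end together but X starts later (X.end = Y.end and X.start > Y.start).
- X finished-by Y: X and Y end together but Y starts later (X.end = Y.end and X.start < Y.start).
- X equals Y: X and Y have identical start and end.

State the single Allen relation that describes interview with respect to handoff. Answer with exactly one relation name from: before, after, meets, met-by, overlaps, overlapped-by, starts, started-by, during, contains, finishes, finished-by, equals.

interview = [11:55, 17:35]; handoff = [18:55, 22:15].
Compare endpoints: interview.start < handoff.start, interview.start < handoff.end, interview.end < handoff.start, interview.end < handoff.end.
That pattern is 'before'.

before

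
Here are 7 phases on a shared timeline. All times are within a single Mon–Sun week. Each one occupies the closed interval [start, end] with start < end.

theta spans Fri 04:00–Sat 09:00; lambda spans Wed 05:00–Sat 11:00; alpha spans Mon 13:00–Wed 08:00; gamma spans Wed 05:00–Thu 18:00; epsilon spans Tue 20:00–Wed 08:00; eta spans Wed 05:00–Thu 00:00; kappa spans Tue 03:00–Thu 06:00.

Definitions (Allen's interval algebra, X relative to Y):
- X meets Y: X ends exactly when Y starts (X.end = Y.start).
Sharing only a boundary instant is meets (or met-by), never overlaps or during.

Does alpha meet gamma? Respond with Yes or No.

No

alpha = [Mon 13:00, Wed 08:00], gamma = [Wed 05:00, Thu 18:00].
Actual relation of alpha to gamma: overlaps.
Asked whether 'meets' holds → No.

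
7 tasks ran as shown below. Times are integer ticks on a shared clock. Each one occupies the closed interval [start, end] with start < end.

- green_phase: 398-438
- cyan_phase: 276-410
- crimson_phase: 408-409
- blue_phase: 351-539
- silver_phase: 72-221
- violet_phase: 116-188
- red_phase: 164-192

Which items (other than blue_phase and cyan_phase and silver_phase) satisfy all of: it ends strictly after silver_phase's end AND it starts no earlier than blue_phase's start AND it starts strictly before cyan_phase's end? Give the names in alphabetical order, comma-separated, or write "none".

Conditions: its end is strictly after silver_phase's end (X.end > 221) AND its start is no earlier than blue_phase's start (X.start >= 351) AND its start is strictly before cyan_phase's end (X.start < 410).
crimson_phase: end 409 > 221? ✓; start 408 >= 351? ✓; start 408 < 410? ✓ → yes.
green_phase: end 438 > 221? ✓; start 398 >= 351? ✓; start 398 < 410? ✓ → yes.
red_phase: end 192 > 221? ✗; start 164 >= 351? ✗; start 164 < 410? ✓ → no.
violet_phase: end 188 > 221? ✗; start 116 >= 351? ✗; start 116 < 410? ✓ → no.
Result: crimson_phase, green_phase.

crimson_phase, green_phase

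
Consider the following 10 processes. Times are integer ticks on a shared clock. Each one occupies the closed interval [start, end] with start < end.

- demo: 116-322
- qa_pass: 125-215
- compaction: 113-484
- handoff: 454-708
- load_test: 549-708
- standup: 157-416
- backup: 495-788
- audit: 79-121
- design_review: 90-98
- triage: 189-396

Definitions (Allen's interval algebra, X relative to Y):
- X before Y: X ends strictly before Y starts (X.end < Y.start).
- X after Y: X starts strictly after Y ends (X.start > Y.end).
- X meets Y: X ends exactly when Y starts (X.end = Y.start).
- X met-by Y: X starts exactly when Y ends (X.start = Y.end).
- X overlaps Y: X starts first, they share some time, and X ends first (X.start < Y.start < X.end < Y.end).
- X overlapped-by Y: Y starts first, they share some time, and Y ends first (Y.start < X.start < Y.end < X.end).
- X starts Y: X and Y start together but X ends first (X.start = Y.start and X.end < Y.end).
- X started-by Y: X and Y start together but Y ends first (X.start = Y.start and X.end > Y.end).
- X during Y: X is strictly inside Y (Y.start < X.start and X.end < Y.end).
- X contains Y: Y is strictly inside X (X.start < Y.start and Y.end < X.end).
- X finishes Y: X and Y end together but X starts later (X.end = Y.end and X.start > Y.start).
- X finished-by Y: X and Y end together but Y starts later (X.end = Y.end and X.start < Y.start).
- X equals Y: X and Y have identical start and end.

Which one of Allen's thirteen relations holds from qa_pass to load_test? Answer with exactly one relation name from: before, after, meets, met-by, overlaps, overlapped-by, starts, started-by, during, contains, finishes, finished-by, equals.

before

qa_pass = [125, 215]; load_test = [549, 708].
Compare endpoints: qa_pass.start < load_test.start, qa_pass.start < load_test.end, qa_pass.end < load_test.start, qa_pass.end < load_test.end.
That pattern is 'before'.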